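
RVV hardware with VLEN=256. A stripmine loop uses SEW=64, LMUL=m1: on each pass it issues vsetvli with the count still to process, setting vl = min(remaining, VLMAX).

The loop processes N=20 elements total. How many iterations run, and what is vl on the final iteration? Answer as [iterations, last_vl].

VLMAX = (256 × 1) / 64 = 4 lanes
iterations = ceil(20/4) = 5; final-pass vl = 4

[iterations, last_vl] = [5, 4]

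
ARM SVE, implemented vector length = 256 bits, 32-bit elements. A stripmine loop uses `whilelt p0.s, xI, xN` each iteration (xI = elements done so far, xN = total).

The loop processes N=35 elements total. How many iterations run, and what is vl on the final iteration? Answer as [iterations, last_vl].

lane count: 256 div 32 = 8
iterations = ceil(35/8) = 5; final-pass vl = 3

[iterations, last_vl] = [5, 3]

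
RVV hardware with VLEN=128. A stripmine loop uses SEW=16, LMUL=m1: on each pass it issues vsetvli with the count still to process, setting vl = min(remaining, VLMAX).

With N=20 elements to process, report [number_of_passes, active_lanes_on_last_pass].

[iterations, last_vl] = [3, 4]

VLMAX = (128 × 1) / 16 = 8 lanes
N=20: ⌈20/8⌉ = 3 iters; last vl = 20 − 2×8 = 4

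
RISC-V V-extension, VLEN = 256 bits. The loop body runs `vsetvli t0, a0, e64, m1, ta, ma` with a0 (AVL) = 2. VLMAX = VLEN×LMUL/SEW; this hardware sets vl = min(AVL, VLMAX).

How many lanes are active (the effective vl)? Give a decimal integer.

lanes per group: 256·1/64 = 4
vl ← min(2, 4) = 2

vl = 2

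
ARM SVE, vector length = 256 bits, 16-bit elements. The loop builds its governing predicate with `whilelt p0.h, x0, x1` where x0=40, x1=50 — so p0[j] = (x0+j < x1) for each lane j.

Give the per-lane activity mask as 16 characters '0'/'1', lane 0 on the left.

predicate = 1111111111000000

register lanes = 256/16 = 16
p0[j] = (40+j < 50); true for j=0..9 → 10 lanes set
bits (lane 0 leftmost): 1111111111000000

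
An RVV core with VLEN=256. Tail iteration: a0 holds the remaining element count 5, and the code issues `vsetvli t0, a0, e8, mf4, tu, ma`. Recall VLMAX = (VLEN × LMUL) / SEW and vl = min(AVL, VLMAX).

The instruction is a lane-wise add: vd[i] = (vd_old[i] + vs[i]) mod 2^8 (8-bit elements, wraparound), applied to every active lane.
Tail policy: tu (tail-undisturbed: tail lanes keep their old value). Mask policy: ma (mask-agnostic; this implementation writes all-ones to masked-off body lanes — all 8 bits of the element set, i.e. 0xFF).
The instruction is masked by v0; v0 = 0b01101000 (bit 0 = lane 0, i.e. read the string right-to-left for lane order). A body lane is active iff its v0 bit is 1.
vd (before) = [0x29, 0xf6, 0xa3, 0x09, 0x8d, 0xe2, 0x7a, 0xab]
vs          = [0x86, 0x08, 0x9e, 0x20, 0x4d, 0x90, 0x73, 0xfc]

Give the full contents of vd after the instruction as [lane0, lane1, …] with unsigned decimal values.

lanes per group: 256·1/4/8 = 8
vl = min(AVL, VLMAX) = min(5, 8) = 5
  i=0: mask-off/ones → 255
  i=1: mask-off/ones → 255
  i=2: mask-off/ones → 255
  i=3: add(0x09,0x20) → 41
  i=4: mask-off/ones → 255
  i=5: tail/keep → 226
  i=6: tail/keep → 122
  i=7: tail/keep → 171

vd = [255, 255, 255, 41, 255, 226, 122, 171]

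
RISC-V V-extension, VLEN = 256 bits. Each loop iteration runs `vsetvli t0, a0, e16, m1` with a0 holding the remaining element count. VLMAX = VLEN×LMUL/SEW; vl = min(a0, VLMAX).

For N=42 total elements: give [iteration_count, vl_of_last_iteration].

lanes per group: 256·1/16 = 16
42 elements at 16/iter → 3 passes, remainder 10 on the last

[iterations, last_vl] = [3, 10]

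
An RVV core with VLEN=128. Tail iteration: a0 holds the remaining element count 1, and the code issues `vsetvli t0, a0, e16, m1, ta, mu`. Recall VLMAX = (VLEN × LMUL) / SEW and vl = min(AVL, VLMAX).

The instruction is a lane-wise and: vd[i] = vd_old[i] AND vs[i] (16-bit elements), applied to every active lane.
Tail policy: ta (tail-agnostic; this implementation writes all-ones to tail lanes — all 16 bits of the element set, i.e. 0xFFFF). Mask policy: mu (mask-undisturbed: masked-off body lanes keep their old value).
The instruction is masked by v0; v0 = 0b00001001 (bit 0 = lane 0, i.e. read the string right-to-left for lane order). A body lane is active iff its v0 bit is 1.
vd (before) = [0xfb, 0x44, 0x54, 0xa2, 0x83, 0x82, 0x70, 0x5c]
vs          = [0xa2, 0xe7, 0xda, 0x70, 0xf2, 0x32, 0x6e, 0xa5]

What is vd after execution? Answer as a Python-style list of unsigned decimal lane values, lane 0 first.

VLMAX = VLEN×LMUL/SEW = 128×1/16 = 8
vl ← min(1, 8) = 1
[0] and(0xfb,0xa2) = 0xa2
[1] tail/ones = 0xffff
[2] tail/ones = 0xffff
[3] tail/ones = 0xffff
[4] tail/ones = 0xffff
[5] tail/ones = 0xffff
[6] tail/ones = 0xffff
[7] tail/ones = 0xffff

vd = [162, 65535, 65535, 65535, 65535, 65535, 65535, 65535]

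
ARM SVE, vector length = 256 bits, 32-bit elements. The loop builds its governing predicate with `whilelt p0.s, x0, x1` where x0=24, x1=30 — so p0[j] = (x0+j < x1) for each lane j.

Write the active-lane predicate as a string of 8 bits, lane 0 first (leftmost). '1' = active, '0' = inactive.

predicate = 11111100

lane count: 256 div 32 = 8
active while 24+j < 30, i.e. j ∈ [0,6) capped at 8 ⇒ 6
bits (lane 0 leftmost): 11111100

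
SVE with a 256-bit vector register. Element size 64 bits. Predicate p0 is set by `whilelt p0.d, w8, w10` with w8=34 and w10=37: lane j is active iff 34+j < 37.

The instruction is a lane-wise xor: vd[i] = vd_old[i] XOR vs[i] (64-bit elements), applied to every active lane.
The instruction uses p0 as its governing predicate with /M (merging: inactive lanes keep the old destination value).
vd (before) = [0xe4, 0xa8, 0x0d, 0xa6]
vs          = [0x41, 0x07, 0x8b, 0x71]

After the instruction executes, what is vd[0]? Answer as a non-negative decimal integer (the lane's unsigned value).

lane count: 256 div 64 = 4
whilelt: lane j active iff 34+j < 37 → j < 3 → 3 active
[0] xor(0xe4,0x41) = 0xa5
[1] xor(0xa8,0x07) = 0xaf
[2] xor(0x0d,0x8b) = 0x86
[3] tail/keep = 0xa6

vd[0] = 165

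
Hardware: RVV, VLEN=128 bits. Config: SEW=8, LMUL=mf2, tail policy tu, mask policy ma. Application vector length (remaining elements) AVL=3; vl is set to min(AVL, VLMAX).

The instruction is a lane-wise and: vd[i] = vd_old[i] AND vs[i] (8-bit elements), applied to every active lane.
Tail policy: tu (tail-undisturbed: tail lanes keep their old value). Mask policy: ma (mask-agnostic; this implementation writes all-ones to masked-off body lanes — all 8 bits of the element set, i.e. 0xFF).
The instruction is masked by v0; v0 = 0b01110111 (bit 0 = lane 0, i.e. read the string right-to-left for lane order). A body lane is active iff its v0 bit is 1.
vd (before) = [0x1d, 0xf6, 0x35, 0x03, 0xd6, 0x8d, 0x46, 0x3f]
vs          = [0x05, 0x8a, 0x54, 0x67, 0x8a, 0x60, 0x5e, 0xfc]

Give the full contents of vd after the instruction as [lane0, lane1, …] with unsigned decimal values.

lanes per group: 128·1/2/8 = 8
AVL=3 ≤ VLMAX=8, so vl = 3
[0] and(0x1d,0x05) = 0x05
[1] and(0xf6,0x8a) = 0x82
[2] and(0x35,0x54) = 0x14
[3] tail/keep = 0x03
[4] tail/keep = 0xd6
[5] tail/keep = 0x8d
[6] tail/keep = 0x46
[7] tail/keep = 0x3f

vd = [5, 130, 20, 3, 214, 141, 70, 63]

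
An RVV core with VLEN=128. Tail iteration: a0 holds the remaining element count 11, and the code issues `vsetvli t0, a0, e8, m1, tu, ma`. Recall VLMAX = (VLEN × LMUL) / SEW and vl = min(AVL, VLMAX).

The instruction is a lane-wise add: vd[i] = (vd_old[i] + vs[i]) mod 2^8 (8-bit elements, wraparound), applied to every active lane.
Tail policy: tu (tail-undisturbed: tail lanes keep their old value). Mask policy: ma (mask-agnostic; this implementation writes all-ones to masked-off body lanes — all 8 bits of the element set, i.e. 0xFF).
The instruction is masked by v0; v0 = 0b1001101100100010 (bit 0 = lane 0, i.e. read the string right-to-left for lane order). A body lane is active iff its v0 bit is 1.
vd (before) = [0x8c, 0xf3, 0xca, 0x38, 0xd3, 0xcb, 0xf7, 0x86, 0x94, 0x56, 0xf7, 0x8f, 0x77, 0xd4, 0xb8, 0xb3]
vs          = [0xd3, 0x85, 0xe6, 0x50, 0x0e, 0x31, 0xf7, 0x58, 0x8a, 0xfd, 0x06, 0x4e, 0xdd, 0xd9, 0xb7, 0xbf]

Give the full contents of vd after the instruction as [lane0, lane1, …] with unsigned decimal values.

vd = [255, 120, 255, 255, 255, 252, 255, 255, 30, 83, 255, 143, 119, 212, 184, 179]

lanes per group: 128·1/8 = 16
AVL=11 ≤ VLMAX=16, so vl = 11
lane  0: mask-off/ones ⇒ 0xff
lane  1: add(0xf3,0x85) ⇒ 0x78
lane  2: mask-off/ones ⇒ 0xff
lane  3: mask-off/ones ⇒ 0xff
lane  4: mask-off/ones ⇒ 0xff
lane  5: add(0xcb,0x31) ⇒ 0xfc
lane  6: mask-off/ones ⇒ 0xff
lane  7: mask-off/ones ⇒ 0xff
lane  8: add(0x94,0x8a) ⇒ 0x1e
lane  9: add(0x56,0xfd) ⇒ 0x53
lane 10: mask-off/ones ⇒ 0xff
lane 11: tail/keep ⇒ 0x8f
lane 12: tail/keep ⇒ 0x77
lane 13: tail/keep ⇒ 0xd4
lane 14: tail/keep ⇒ 0xb8
lane 15: tail/keep ⇒ 0xb3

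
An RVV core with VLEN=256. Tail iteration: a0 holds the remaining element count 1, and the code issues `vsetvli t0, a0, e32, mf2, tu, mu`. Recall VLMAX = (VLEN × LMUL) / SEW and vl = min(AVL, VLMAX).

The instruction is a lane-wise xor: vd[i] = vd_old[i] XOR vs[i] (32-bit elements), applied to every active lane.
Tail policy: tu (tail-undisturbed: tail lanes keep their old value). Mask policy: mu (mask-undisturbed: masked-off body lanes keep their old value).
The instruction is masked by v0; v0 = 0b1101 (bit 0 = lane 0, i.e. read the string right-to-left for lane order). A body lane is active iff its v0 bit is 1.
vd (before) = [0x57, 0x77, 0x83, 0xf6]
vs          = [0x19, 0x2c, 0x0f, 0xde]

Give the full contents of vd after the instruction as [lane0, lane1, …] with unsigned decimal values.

vd = [78, 119, 131, 246]

lanes per group: 256·1/2/32 = 4
vl = min(AVL, VLMAX) = min(1, 4) = 1
  i=0: xor(0x57,0x19) → 78
  i=1: tail/keep → 119
  i=2: tail/keep → 131
  i=3: tail/keep → 246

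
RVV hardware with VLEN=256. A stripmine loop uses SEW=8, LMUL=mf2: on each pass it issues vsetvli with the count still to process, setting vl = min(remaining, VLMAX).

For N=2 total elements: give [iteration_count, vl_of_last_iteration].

[iterations, last_vl] = [1, 2]

VLMAX = (256 × 1/2) / 8 = 16 lanes
N=2: ⌈2/16⌉ = 1 iters; last vl = 2 − 0×16 = 2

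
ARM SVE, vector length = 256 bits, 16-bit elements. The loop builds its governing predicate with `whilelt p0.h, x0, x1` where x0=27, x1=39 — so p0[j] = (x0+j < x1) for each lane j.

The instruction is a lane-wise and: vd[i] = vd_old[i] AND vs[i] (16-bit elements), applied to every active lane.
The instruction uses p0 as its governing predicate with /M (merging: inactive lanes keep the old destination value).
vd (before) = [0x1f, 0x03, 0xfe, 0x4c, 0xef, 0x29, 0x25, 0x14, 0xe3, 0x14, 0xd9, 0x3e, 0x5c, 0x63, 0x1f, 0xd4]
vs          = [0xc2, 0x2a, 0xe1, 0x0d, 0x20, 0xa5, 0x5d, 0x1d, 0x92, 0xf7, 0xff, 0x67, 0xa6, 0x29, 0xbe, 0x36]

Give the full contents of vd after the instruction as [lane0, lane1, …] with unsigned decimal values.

vd = [2, 2, 224, 12, 32, 33, 5, 20, 130, 20, 217, 38, 92, 99, 31, 212]

lane count: 256 div 16 = 16
active while 27+j < 39, i.e. j ∈ [0,12) capped at 16 ⇒ 12
lane  0: and(0x1f,0xc2) ⇒ 0x02
lane  1: and(0x03,0x2a) ⇒ 0x02
lane  2: and(0xfe,0xe1) ⇒ 0xe0
lane  3: and(0x4c,0x0d) ⇒ 0x0c
lane  4: and(0xef,0x20) ⇒ 0x20
lane  5: and(0x29,0xa5) ⇒ 0x21
lane  6: and(0x25,0x5d) ⇒ 0x05
lane  7: and(0x14,0x1d) ⇒ 0x14
lane  8: and(0xe3,0x92) ⇒ 0x82
lane  9: and(0x14,0xf7) ⇒ 0x14
lane 10: and(0xd9,0xff) ⇒ 0xd9
lane 11: and(0x3e,0x67) ⇒ 0x26
lane 12: tail/keep ⇒ 0x5c
lane 13: tail/keep ⇒ 0x63
lane 14: tail/keep ⇒ 0x1f
lane 15: tail/keep ⇒ 0xd4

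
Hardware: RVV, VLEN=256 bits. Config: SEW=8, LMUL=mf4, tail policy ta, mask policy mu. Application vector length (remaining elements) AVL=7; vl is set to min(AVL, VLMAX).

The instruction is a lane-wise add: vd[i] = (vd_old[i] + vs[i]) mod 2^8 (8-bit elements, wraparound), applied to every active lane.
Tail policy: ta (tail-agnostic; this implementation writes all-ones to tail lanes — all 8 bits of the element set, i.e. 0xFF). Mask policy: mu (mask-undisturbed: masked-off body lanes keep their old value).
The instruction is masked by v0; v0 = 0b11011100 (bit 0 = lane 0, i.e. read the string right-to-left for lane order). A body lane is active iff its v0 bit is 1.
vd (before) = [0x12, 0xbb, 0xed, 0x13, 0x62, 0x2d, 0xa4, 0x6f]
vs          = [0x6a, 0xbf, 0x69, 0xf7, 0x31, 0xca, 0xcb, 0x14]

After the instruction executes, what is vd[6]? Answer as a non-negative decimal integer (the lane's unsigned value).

lanes per group: 256·1/4/8 = 8
vl = min(AVL, VLMAX) = min(7, 8) = 7
vd[0] mask-off/keep -> 0x12
vd[1] mask-off/keep -> 0xbb
vd[2] add(0xed,0x69) -> 0x56
vd[3] add(0x13,0xf7) -> 0x0a
vd[4] add(0x62,0x31) -> 0x93
vd[5] mask-off/keep -> 0x2d
vd[6] add(0xa4,0xcb) -> 0x6f
vd[7] tail/ones -> 0xff

vd[6] = 111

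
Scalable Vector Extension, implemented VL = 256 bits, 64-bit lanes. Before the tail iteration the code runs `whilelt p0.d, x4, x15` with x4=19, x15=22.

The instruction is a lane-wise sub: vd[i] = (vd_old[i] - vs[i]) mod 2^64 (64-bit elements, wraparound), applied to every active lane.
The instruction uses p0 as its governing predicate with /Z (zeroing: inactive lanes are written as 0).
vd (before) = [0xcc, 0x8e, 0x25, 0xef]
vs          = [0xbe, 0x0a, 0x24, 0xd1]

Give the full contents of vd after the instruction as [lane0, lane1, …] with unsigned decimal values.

lane count: 256 div 64 = 4
whilelt: lane j active iff 19+j < 22 → j < 3 → 3 active
vd[0] sub(0xcc,0xbe) -> 0x0e
vd[1] sub(0x8e,0x0a) -> 0x84
vd[2] sub(0x25,0x24) -> 0x01
vd[3] tail/zero -> 0x00

vd = [14, 132, 1, 0]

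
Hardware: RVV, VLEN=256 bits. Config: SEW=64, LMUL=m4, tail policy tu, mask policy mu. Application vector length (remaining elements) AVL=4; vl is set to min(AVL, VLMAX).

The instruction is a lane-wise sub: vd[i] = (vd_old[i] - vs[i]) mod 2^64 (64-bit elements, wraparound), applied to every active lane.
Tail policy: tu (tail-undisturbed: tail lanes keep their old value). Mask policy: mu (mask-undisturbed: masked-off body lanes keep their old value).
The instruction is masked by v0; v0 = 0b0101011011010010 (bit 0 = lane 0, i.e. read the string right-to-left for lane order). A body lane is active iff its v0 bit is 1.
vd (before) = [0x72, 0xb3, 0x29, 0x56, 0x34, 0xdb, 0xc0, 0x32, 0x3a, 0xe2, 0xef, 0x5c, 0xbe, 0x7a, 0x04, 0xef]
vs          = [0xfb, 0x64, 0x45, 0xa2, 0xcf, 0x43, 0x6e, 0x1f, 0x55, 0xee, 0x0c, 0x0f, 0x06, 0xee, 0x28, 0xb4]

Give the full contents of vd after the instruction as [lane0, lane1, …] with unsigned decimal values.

VLMAX = (256 × 4) / 64 = 16 lanes
AVL=4 ≤ VLMAX=16, so vl = 4
[0] mask-off/keep = 0x72
[1] sub(0xb3,0x64) = 0x4f
[2] mask-off/keep = 0x29
[3] mask-off/keep = 0x56
[4] tail/keep = 0x34
[5] tail/keep = 0xdb
[6] tail/keep = 0xc0
[7] tail/keep = 0x32
[8] tail/keep = 0x3a
[9] tail/keep = 0xe2
[10] tail/keep = 0xef
[11] tail/keep = 0x5c
[12] tail/keep = 0xbe
[13] tail/keep = 0x7a
[14] tail/keep = 0x04
[15] tail/keep = 0xef

vd = [114, 79, 41, 86, 52, 219, 192, 50, 58, 226, 239, 92, 190, 122, 4, 239]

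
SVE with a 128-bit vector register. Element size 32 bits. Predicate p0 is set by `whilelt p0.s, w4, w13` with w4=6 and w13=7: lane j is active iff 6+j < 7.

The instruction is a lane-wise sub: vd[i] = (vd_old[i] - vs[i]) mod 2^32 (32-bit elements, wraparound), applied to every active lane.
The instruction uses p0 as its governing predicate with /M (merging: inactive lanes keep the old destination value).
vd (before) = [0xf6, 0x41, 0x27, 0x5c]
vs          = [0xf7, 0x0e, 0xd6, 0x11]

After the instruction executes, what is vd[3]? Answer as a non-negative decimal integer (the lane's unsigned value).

128-bit reg / 32-bit elem → 4 lanes
whilelt: lane j active iff 6+j < 7 → j < 1 → 1 active
lane  0: sub(0xf6,0xf7) ⇒ 0xffffffff
lane  1: tail/keep ⇒ 0x41
lane  2: tail/keep ⇒ 0x27
lane  3: tail/keep ⇒ 0x5c

vd[3] = 92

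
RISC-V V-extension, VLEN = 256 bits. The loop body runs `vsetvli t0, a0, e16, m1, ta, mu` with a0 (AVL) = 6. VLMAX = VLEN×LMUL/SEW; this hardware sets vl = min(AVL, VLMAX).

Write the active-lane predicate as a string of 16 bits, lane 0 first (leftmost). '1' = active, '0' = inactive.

VLMAX = VLEN×LMUL/SEW = 256×1/16 = 16
vl ← min(6, 16) = 6
bits (lane 0 leftmost): 1111110000000000

predicate = 1111110000000000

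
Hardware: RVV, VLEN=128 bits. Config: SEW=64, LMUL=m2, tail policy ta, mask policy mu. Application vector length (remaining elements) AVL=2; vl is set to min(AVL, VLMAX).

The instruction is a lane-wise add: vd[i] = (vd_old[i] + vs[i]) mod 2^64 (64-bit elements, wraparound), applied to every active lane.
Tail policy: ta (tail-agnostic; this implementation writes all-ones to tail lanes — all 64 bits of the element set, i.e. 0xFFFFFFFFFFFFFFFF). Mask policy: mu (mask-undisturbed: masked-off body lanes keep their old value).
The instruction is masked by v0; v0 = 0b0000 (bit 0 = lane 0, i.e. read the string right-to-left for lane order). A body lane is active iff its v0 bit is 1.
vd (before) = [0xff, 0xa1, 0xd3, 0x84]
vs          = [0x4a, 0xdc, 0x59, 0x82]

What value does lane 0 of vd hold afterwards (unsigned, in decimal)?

lanes per group: 128·2/64 = 4
vl ← min(2, 4) = 2
[0] mask-off/keep = 0xff
[1] mask-off/keep = 0xa1
[2] tail/ones = 0xffffffffffffffff
[3] tail/ones = 0xffffffffffffffff

vd[0] = 255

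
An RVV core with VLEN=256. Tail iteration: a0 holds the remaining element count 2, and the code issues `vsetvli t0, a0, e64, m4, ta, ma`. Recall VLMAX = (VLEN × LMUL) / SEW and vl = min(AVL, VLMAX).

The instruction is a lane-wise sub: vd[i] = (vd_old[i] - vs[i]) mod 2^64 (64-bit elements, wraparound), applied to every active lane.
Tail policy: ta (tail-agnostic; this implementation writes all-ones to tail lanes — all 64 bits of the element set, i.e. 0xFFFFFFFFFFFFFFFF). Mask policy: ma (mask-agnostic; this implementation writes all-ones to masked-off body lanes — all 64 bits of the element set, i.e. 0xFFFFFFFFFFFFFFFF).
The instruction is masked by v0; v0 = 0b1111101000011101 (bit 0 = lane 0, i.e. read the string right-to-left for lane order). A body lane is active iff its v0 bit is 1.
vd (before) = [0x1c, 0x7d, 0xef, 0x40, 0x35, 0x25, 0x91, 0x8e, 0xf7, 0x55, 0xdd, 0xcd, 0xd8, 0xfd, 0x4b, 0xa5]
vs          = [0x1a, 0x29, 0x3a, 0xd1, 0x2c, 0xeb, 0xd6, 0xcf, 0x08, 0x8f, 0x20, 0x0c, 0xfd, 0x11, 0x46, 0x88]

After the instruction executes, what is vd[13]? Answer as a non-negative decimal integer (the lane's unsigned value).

vd[13] = 18446744073709551615

lanes per group: 256·4/64 = 16
vl = min(AVL, VLMAX) = min(2, 16) = 2
[0] sub(0x1c,0x1a) = 0x02
[1] mask-off/ones = 0xffffffffffffffff
[2] tail/ones = 0xffffffffffffffff
[3] tail/ones = 0xffffffffffffffff
[4] tail/ones = 0xffffffffffffffff
[5] tail/ones = 0xffffffffffffffff
[6] tail/ones = 0xffffffffffffffff
[7] tail/ones = 0xffffffffffffffff
[8] tail/ones = 0xffffffffffffffff
[9] tail/ones = 0xffffffffffffffff
[10] tail/ones = 0xffffffffffffffff
[11] tail/ones = 0xffffffffffffffff
[12] tail/ones = 0xffffffffffffffff
[13] tail/ones = 0xffffffffffffffff
[14] tail/ones = 0xffffffffffffffff
[15] tail/ones = 0xffffffffffffffff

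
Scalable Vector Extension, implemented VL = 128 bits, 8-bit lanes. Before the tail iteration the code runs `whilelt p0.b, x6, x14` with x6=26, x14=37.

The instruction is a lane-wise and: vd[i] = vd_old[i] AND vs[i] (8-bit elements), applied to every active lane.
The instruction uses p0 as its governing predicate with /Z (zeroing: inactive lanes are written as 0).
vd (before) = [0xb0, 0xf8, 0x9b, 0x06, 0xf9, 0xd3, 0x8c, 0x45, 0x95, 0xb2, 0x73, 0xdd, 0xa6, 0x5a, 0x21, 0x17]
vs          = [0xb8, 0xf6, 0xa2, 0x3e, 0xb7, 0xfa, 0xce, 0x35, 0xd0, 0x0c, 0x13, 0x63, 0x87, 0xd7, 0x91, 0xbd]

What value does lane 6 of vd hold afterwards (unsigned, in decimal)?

vd[6] = 140

lane count: 128 div 8 = 16
p0[j] = (26+j < 37); true for j=0..10 → 11 lanes set
  i=0: and(0xb0,0xb8) → 176
  i=1: and(0xf8,0xf6) → 240
  i=2: and(0x9b,0xa2) → 130
  i=3: and(0x06,0x3e) → 6
  i=4: and(0xf9,0xb7) → 177
  i=5: and(0xd3,0xfa) → 210
  i=6: and(0x8c,0xce) → 140
  i=7: and(0x45,0x35) → 5
  i=8: and(0x95,0xd0) → 144
  i=9: and(0xb2,0x0c) → 0
  i=10: and(0x73,0x13) → 19
  i=11: tail/zero → 0
  i=12: tail/zero → 0
  i=13: tail/zero → 0
  i=14: tail/zero → 0
  i=15: tail/zero → 0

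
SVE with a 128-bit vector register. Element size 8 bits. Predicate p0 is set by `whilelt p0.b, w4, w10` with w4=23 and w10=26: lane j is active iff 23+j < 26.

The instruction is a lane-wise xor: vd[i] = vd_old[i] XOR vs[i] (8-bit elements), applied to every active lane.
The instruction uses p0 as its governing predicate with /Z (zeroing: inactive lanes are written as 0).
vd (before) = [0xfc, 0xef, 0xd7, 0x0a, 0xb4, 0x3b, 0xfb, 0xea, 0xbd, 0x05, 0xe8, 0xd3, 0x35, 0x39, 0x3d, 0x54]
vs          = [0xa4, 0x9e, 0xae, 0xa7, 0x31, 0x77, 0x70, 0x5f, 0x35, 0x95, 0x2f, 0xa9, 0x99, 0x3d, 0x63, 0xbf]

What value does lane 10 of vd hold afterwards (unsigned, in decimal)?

vd[10] = 0

register lanes = 128/8 = 16
active while 23+j < 26, i.e. j ∈ [0,3) capped at 16 ⇒ 3
vd[0] xor(0xfc,0xa4) -> 0x58
vd[1] xor(0xef,0x9e) -> 0x71
vd[2] xor(0xd7,0xae) -> 0x79
vd[3] tail/zero -> 0x00
vd[4] tail/zero -> 0x00
vd[5] tail/zero -> 0x00
vd[6] tail/zero -> 0x00
vd[7] tail/zero -> 0x00
vd[8] tail/zero -> 0x00
vd[9] tail/zero -> 0x00
vd[10] tail/zero -> 0x00
vd[11] tail/zero -> 0x00
vd[12] tail/zero -> 0x00
vd[13] tail/zero -> 0x00
vd[14] tail/zero -> 0x00
vd[15] tail/zero -> 0x00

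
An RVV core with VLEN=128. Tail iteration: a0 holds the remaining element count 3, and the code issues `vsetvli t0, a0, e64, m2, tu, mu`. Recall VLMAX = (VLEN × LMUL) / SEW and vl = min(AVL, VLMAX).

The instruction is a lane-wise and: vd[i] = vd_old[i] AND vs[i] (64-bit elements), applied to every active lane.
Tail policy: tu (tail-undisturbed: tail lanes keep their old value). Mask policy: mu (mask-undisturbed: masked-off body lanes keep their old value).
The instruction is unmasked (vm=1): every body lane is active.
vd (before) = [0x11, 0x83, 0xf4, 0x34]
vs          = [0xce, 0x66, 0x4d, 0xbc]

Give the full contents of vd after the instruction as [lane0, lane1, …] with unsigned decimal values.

VLMAX = VLEN×LMUL/SEW = 128×2/64 = 4
vl ← min(3, 4) = 3
vd[0] and(0x11,0xce) -> 0x00
vd[1] and(0x83,0x66) -> 0x02
vd[2] and(0xf4,0x4d) -> 0x44
vd[3] tail/keep -> 0x34

vd = [0, 2, 68, 52]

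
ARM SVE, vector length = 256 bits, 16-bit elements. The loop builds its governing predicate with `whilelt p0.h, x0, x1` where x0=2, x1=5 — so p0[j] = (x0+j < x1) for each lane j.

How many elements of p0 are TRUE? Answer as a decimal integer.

vl = 3

lane count: 256 div 16 = 16
active while 2+j < 5, i.e. j ∈ [0,3) capped at 16 ⇒ 3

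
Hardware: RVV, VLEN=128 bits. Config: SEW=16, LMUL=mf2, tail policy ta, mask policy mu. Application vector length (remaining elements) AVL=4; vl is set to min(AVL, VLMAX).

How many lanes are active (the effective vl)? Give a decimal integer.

vl = 4

VLMAX = VLEN×LMUL/SEW = 128×1/2/16 = 4
vl = min(AVL, VLMAX) = min(4, 4) = 4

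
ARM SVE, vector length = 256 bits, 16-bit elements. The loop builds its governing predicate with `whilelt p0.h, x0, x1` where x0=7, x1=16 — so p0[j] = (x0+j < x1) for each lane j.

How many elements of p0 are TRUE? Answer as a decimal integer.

vl = 9

lane count: 256 div 16 = 16
active while 7+j < 16, i.e. j ∈ [0,9) capped at 16 ⇒ 9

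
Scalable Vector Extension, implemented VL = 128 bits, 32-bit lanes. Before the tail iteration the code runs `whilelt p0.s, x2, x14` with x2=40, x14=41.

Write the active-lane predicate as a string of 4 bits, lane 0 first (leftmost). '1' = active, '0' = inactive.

128-bit reg / 32-bit elem → 4 lanes
p0[j] = (40+j < 41); true for j=0..0 → 1 lanes set
bits (lane 0 leftmost): 1000

predicate = 1000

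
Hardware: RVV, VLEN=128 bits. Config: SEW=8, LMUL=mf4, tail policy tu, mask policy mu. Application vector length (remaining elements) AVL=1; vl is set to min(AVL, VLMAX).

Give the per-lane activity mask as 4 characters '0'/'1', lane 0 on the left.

VLMAX = VLEN×LMUL/SEW = 128×1/4/8 = 4
vl = min(AVL, VLMAX) = min(1, 4) = 1
bits (lane 0 leftmost): 1000

predicate = 1000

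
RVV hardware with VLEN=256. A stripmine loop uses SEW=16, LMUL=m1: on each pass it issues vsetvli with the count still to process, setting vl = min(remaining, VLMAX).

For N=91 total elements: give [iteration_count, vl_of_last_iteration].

[iterations, last_vl] = [6, 11]

VLMAX = (256 × 1) / 16 = 16 lanes
iterations = ceil(91/16) = 6; final-pass vl = 11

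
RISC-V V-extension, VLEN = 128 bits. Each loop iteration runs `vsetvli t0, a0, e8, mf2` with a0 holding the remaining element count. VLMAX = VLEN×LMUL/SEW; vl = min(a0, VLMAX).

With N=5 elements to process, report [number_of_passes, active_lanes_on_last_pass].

[iterations, last_vl] = [1, 5]

VLMAX = (128 × 1/2) / 8 = 8 lanes
iterations = ceil(5/8) = 1; final-pass vl = 5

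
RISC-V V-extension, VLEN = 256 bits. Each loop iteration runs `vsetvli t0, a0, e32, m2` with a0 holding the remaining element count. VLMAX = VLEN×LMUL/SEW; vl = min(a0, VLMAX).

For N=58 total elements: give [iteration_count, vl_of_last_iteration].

[iterations, last_vl] = [4, 10]

VLMAX = (256 × 2) / 32 = 16 lanes
iterations = ceil(58/16) = 4; final-pass vl = 10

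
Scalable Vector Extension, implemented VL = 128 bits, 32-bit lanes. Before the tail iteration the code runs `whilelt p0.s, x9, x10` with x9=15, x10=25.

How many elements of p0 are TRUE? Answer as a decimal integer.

vl = 4

lane count: 128 div 32 = 4
p0[j] = (15+j < 25); true for j=0..3 → 4 lanes set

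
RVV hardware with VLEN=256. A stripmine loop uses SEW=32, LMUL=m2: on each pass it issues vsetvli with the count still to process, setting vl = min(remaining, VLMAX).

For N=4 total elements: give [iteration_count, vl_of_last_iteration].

VLMAX = VLEN×LMUL/SEW = 256×2/32 = 16
4 elements at 16/iter → 1 passes, remainder 4 on the last

[iterations, last_vl] = [1, 4]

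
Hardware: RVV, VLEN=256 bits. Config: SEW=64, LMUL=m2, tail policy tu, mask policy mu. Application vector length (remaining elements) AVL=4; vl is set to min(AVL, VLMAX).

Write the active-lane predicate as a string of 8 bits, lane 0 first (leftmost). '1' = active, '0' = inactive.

lanes per group: 256·2/64 = 8
vl ← min(4, 8) = 4
bits (lane 0 leftmost): 11110000

predicate = 11110000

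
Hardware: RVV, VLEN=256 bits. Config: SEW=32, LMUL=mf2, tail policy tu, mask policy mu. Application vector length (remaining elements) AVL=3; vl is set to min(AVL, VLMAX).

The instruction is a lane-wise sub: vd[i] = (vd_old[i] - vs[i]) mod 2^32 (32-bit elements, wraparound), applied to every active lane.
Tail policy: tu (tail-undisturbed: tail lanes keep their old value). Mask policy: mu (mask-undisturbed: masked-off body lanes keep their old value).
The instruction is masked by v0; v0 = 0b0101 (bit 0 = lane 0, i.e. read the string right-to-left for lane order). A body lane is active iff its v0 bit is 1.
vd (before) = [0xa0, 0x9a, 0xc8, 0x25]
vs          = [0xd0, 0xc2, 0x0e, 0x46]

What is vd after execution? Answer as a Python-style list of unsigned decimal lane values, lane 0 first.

VLMAX = (256 × 1/2) / 32 = 4 lanes
vl = min(AVL, VLMAX) = min(3, 4) = 3
[0] sub(0xa0,0xd0) = 0xffffffd0
[1] mask-off/keep = 0x9a
[2] sub(0xc8,0x0e) = 0xba
[3] tail/keep = 0x25

vd = [4294967248, 154, 186, 37]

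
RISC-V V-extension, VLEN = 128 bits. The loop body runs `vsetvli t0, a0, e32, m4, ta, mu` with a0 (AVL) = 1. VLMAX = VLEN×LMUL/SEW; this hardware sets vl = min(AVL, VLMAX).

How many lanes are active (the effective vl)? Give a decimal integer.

VLMAX = VLEN×LMUL/SEW = 128×4/32 = 16
AVL=1 ≤ VLMAX=16, so vl = 1

vl = 1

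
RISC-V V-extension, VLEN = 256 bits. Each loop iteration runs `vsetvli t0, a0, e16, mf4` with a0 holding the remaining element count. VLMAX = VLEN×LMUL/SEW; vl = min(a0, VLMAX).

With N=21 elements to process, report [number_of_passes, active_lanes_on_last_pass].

VLMAX = VLEN×LMUL/SEW = 256×1/4/16 = 4
N=21: ⌈21/4⌉ = 6 iters; last vl = 21 − 5×4 = 1

[iterations, last_vl] = [6, 1]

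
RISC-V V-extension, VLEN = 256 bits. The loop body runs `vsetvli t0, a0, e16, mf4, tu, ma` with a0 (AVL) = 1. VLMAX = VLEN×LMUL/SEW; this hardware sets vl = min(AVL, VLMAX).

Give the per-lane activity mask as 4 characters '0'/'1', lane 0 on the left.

VLMAX = VLEN×LMUL/SEW = 256×1/4/16 = 4
vl = min(AVL, VLMAX) = min(1, 4) = 1
bits (lane 0 leftmost): 1000

predicate = 1000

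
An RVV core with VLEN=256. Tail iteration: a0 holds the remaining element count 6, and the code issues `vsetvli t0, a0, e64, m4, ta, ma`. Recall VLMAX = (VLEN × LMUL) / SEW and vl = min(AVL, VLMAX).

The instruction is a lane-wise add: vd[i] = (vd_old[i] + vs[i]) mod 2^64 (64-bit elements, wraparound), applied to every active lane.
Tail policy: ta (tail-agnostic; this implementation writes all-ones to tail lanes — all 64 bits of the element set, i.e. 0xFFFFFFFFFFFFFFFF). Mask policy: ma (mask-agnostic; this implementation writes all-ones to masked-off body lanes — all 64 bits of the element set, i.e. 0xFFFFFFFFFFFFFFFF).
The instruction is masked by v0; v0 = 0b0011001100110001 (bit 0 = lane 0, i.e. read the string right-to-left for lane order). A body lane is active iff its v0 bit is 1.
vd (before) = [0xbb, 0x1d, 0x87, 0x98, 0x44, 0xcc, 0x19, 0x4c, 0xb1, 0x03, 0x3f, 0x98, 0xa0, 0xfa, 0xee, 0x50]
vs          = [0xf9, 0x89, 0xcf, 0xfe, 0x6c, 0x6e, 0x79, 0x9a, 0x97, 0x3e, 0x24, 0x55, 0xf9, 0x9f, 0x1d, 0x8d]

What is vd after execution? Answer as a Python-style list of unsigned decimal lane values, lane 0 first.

vd = [436, 18446744073709551615, 18446744073709551615, 18446744073709551615, 176, 314, 18446744073709551615, 18446744073709551615, 18446744073709551615, 18446744073709551615, 18446744073709551615, 18446744073709551615, 18446744073709551615, 18446744073709551615, 18446744073709551615, 18446744073709551615]

VLMAX = (256 × 4) / 64 = 16 lanes
vl = min(AVL, VLMAX) = min(6, 16) = 6
  i=0: add(0xbb,0xf9) → 436
  i=1: mask-off/ones → 18446744073709551615
  i=2: mask-off/ones → 18446744073709551615
  i=3: mask-off/ones → 18446744073709551615
  i=4: add(0x44,0x6c) → 176
  i=5: add(0xcc,0x6e) → 314
  i=6: tail/ones → 18446744073709551615
  i=7: tail/ones → 18446744073709551615
  i=8: tail/ones → 18446744073709551615
  i=9: tail/ones → 18446744073709551615
  i=10: tail/ones → 18446744073709551615
  i=11: tail/ones → 18446744073709551615
  i=12: tail/ones → 18446744073709551615
  i=13: tail/ones → 18446744073709551615
  i=14: tail/ones → 18446744073709551615
  i=15: tail/ones → 18446744073709551615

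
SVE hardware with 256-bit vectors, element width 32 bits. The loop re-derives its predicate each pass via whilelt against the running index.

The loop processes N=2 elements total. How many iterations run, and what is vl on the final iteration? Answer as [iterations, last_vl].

lane count: 256 div 32 = 8
N=2: ⌈2/8⌉ = 1 iters; last vl = 2 − 0×8 = 2

[iterations, last_vl] = [1, 2]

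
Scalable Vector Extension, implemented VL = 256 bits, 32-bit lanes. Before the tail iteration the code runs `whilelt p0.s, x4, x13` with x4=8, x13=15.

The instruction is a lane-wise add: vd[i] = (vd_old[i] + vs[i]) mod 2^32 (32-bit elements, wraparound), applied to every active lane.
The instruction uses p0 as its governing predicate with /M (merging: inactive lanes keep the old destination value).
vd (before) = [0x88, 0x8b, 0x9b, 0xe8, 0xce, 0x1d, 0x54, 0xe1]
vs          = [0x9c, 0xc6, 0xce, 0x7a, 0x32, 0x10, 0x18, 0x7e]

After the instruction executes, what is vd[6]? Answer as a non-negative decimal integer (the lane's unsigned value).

vd[6] = 108

register lanes = 256/32 = 8
p0[j] = (8+j < 15); true for j=0..6 → 7 lanes set
[0] add(0x88,0x9c) = 0x124
[1] add(0x8b,0xc6) = 0x151
[2] add(0x9b,0xce) = 0x169
[3] add(0xe8,0x7a) = 0x162
[4] add(0xce,0x32) = 0x100
[5] add(0x1d,0x10) = 0x2d
[6] add(0x54,0x18) = 0x6c
[7] tail/keep = 0xe1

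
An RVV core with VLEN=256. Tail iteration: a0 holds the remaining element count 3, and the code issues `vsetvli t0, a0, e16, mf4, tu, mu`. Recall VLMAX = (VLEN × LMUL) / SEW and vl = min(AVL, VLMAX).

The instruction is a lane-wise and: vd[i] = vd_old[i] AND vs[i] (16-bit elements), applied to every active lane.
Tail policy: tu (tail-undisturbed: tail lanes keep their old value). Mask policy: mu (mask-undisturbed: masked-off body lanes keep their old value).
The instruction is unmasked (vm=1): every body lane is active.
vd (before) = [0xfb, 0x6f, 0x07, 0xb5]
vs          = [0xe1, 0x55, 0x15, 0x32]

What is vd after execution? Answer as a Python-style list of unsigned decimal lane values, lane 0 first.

VLMAX = VLEN×LMUL/SEW = 256×1/4/16 = 4
vl ← min(3, 4) = 3
vd[0] and(0xfb,0xe1) -> 0xe1
vd[1] and(0x6f,0x55) -> 0x45
vd[2] and(0x07,0x15) -> 0x05
vd[3] tail/keep -> 0xb5

vd = [225, 69, 5, 181]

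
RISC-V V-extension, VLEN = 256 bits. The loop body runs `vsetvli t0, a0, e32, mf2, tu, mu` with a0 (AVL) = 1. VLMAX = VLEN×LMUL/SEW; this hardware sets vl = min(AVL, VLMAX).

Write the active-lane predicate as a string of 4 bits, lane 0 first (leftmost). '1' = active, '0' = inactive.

VLMAX = (256 × 1/2) / 32 = 4 lanes
vl = min(AVL, VLMAX) = min(1, 4) = 1
bits (lane 0 leftmost): 1000

predicate = 1000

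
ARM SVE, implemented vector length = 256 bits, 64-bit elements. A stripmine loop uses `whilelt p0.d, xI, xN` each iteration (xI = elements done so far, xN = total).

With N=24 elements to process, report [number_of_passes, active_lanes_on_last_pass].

256-bit reg / 64-bit elem → 4 lanes
24 elements at 4/iter → 6 passes, remainder 4 on the last

[iterations, last_vl] = [6, 4]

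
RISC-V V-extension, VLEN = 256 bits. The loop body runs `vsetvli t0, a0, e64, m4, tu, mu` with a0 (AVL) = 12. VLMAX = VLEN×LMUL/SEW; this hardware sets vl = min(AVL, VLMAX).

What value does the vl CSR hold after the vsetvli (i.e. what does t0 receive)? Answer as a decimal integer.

lanes per group: 256·4/64 = 16
vl = min(AVL, VLMAX) = min(12, 16) = 12

vl = 12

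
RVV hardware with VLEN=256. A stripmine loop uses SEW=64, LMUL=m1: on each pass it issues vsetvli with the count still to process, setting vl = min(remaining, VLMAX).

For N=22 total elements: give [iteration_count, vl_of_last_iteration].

VLMAX = VLEN×LMUL/SEW = 256×1/64 = 4
iterations = ceil(22/4) = 6; final-pass vl = 2

[iterations, last_vl] = [6, 2]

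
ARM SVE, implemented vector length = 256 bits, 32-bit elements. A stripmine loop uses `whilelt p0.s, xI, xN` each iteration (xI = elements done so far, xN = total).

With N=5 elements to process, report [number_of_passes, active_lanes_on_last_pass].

register lanes = 256/32 = 8
5 elements at 8/iter → 1 passes, remainder 5 on the last

[iterations, last_vl] = [1, 5]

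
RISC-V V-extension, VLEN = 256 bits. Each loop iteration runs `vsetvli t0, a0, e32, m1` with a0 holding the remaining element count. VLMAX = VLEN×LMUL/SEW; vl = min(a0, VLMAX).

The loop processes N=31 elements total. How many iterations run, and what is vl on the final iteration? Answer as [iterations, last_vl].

[iterations, last_vl] = [4, 7]

lanes per group: 256·1/32 = 8
N=31: ⌈31/8⌉ = 4 iters; last vl = 31 − 3×8 = 7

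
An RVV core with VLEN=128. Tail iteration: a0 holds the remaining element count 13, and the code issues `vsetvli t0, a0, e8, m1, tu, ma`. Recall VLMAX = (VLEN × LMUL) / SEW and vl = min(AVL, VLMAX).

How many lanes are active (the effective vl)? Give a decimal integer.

vl = 13

VLMAX = (128 × 1) / 8 = 16 lanes
vl ← min(13, 16) = 13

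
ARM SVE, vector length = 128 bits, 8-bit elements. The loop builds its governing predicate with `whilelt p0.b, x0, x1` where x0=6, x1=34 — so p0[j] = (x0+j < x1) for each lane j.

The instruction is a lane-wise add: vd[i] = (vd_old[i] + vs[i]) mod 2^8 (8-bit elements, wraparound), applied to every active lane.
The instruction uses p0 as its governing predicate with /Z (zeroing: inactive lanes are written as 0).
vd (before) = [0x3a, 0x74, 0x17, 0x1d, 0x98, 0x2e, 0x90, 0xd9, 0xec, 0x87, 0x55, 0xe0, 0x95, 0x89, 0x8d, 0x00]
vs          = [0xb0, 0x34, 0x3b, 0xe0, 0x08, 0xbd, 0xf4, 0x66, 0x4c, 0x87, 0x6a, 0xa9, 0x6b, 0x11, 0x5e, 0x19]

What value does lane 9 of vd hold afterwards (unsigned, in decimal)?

lane count: 128 div 8 = 16
whilelt: lane j active iff 6+j < 34 → j < 28 → 16 active
[0] add(0x3a,0xb0) = 0xea
[1] add(0x74,0x34) = 0xa8
[2] add(0x17,0x3b) = 0x52
[3] add(0x1d,0xe0) = 0xfd
[4] add(0x98,0x08) = 0xa0
[5] add(0x2e,0xbd) = 0xeb
[6] add(0x90,0xf4) = 0x84
[7] add(0xd9,0x66) = 0x3f
[8] add(0xec,0x4c) = 0x38
[9] add(0x87,0x87) = 0x0e
[10] add(0x55,0x6a) = 0xbf
[11] add(0xe0,0xa9) = 0x89
[12] add(0x95,0x6b) = 0x00
[13] add(0x89,0x11) = 0x9a
[14] add(0x8d,0x5e) = 0xeb
[15] add(0x00,0x19) = 0x19

vd[9] = 14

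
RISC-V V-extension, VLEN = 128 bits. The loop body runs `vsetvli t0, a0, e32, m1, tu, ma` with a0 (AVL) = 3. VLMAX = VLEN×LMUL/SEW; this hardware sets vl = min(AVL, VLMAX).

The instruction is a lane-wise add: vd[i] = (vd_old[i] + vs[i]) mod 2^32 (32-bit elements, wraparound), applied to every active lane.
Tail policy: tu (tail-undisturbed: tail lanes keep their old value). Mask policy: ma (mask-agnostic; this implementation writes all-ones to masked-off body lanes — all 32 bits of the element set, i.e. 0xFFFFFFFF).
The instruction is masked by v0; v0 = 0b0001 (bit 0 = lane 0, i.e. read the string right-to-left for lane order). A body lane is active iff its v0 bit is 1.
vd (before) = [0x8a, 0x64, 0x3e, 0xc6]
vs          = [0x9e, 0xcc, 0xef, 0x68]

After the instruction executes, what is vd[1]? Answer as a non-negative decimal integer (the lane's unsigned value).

VLMAX = VLEN×LMUL/SEW = 128×1/32 = 4
vl = min(AVL, VLMAX) = min(3, 4) = 3
vd[0] add(0x8a,0x9e) -> 0x128
vd[1] mask-off/ones -> 0xffffffff
vd[2] mask-off/ones -> 0xffffffff
vd[3] tail/keep -> 0xc6

vd[1] = 4294967295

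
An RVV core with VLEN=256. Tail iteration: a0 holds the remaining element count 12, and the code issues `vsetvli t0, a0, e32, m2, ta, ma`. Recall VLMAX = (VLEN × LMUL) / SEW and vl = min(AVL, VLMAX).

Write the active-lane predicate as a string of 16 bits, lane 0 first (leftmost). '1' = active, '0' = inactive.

lanes per group: 256·2/32 = 16
AVL=12 ≤ VLMAX=16, so vl = 12
bits (lane 0 leftmost): 1111111111110000

predicate = 1111111111110000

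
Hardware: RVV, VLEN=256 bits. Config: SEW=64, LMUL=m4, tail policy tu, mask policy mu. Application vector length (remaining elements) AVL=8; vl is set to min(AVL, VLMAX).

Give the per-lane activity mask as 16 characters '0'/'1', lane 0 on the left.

VLMAX = (256 × 4) / 64 = 16 lanes
AVL=8 ≤ VLMAX=16, so vl = 8
bits (lane 0 leftmost): 1111111100000000

predicate = 1111111100000000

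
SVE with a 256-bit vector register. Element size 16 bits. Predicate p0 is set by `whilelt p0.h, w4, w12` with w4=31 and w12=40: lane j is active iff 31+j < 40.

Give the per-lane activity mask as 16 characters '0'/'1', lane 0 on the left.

lane count: 256 div 16 = 16
p0[j] = (31+j < 40); true for j=0..8 → 9 lanes set
bits (lane 0 leftmost): 1111111110000000

predicate = 1111111110000000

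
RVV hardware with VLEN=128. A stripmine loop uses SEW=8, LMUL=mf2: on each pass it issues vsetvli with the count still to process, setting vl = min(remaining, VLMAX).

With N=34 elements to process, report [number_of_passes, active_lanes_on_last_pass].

[iterations, last_vl] = [5, 2]

lanes per group: 128·1/2/8 = 8
34 elements at 8/iter → 5 passes, remainder 2 on the last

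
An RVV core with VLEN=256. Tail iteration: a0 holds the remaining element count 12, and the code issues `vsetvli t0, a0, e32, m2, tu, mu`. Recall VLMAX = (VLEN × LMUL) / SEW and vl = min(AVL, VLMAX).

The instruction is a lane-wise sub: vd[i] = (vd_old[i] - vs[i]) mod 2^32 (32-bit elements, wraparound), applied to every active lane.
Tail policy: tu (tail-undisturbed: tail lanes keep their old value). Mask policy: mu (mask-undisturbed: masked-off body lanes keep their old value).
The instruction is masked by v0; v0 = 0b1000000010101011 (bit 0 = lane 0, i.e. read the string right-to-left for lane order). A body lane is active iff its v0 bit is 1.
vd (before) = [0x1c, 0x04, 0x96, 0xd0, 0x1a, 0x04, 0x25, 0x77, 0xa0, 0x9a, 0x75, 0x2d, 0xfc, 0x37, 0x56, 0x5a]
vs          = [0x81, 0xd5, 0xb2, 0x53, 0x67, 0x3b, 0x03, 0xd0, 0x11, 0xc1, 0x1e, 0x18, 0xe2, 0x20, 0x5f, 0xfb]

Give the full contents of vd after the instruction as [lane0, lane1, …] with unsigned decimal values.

vd = [4294967195, 4294967087, 150, 125, 26, 4294967241, 37, 4294967207, 160, 154, 117, 45, 252, 55, 86, 90]

VLMAX = VLEN×LMUL/SEW = 256×2/32 = 16
vl = min(AVL, VLMAX) = min(12, 16) = 12
  i=0: sub(0x1c,0x81) → 4294967195
  i=1: sub(0x04,0xd5) → 4294967087
  i=2: mask-off/keep → 150
  i=3: sub(0xd0,0x53) → 125
  i=4: mask-off/keep → 26
  i=5: sub(0x04,0x3b) → 4294967241
  i=6: mask-off/keep → 37
  i=7: sub(0x77,0xd0) → 4294967207
  i=8: mask-off/keep → 160
  i=9: mask-off/keep → 154
  i=10: mask-off/keep → 117
  i=11: mask-off/keep → 45
  i=12: tail/keep → 252
  i=13: tail/keep → 55
  i=14: tail/keep → 86
  i=15: tail/keep → 90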